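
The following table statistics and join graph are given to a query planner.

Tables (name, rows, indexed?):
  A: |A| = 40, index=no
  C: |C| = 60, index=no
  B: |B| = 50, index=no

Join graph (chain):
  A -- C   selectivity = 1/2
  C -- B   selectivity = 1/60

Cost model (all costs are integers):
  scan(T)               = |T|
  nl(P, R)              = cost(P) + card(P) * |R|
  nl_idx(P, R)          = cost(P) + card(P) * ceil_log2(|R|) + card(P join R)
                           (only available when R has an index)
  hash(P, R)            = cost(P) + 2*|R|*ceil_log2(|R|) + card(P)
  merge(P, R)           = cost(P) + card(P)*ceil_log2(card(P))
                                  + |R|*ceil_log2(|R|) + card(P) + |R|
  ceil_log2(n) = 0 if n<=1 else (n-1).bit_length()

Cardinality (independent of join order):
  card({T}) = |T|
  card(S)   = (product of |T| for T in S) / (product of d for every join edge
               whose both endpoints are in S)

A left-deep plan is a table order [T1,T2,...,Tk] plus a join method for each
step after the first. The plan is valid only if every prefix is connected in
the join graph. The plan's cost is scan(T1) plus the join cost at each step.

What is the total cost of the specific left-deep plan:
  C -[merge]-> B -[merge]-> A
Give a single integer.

step 1: scan C: cost=60, card=60
step 2: join B via merge
    card(P join B) = 60*50/(60) = 50
    cost = 60 + 60*6 + 50*6 + 60 + 50 = 830
step 3: join A via merge
    card(P join A) = 50*40/(2) = 1000
    cost = 830 + 50*6 + 40*6 + 50 + 40 = 1460

1460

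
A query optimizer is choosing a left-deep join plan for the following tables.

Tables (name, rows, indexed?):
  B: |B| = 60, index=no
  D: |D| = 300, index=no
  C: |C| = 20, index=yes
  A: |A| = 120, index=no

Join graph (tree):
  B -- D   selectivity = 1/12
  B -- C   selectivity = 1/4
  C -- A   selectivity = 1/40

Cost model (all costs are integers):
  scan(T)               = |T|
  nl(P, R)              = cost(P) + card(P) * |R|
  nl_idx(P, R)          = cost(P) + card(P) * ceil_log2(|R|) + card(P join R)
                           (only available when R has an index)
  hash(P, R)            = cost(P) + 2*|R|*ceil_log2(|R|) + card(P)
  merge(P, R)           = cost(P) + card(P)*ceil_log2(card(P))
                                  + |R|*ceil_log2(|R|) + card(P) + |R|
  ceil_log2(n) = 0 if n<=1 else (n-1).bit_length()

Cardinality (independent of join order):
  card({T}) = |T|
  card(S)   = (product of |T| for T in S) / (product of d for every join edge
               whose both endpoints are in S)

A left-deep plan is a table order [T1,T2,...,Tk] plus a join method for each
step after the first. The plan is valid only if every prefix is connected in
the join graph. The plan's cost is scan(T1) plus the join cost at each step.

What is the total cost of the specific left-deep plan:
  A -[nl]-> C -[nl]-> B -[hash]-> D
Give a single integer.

step 1: scan A: cost=120, card=120
step 2: join C via nl
    card(P join C) = 120*20/(40) = 60
    cost = 120 + 120*20 = 2520
step 3: join B via nl
    card(P join B) = 60*60/(4) = 900
    cost = 2520 + 60*60 = 6120
step 4: join D via hash
    card(P join D) = 900*300/(12) = 22500
    cost = 6120 + 2*300*9 + 900 = 12420

12420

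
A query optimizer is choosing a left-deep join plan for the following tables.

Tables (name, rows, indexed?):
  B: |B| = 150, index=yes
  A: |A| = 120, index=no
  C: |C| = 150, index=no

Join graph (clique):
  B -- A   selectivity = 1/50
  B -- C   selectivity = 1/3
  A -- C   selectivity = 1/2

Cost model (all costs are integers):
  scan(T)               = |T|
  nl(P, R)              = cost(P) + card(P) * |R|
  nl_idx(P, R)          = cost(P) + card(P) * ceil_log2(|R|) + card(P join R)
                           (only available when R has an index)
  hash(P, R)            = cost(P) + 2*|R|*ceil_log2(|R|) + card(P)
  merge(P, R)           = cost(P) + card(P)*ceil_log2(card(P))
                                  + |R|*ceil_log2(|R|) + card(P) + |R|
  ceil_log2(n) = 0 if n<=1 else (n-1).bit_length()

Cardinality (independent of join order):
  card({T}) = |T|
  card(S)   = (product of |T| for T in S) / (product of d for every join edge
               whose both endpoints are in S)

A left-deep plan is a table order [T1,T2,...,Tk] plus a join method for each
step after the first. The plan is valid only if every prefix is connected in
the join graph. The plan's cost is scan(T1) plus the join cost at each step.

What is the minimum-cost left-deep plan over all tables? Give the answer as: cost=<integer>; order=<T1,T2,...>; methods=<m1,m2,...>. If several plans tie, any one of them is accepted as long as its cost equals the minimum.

cost=4200; order=A,B,C; methods=nl_idx,hash

Selinger DP (subsets sized 1..n):
  {B}: scan cost=150, card=150
  {A}: scan cost=120, card=120
  {C}: scan cost=150, card=150
  {AB}: card=360; try (B,nl_idx)→1440, (A,hash)→1980, (B,merge)→2430, (A,merge)→2460, (B,hash)→2640, (B,nl)→18120 …(+1); best=1440 via (B,nl_idx)
  {BC}: card=7500; try (C,hash)→2700, (B,hash)→2700, (C,merge)→2850, (B,merge)→2850, (B,nl_idx)→8850, (C,nl)→22650 …(+1); best=2700 via (C,hash)
  {AC}: card=9000; try (A,hash)→1980, (C,merge)→2430, (A,merge)→2460, (C,hash)→2640, (C,nl)→18120, (A,nl)→18150; best=1980 via (A,hash)
  {ABC}: card=9000; try (C,hash)→4200, (C,merge)→6390, (A,hash)→11880, (B,hash)→13380, (C,nl)→55440, (B,nl_idx)→82980 …(+4); best=4200 via (C,hash)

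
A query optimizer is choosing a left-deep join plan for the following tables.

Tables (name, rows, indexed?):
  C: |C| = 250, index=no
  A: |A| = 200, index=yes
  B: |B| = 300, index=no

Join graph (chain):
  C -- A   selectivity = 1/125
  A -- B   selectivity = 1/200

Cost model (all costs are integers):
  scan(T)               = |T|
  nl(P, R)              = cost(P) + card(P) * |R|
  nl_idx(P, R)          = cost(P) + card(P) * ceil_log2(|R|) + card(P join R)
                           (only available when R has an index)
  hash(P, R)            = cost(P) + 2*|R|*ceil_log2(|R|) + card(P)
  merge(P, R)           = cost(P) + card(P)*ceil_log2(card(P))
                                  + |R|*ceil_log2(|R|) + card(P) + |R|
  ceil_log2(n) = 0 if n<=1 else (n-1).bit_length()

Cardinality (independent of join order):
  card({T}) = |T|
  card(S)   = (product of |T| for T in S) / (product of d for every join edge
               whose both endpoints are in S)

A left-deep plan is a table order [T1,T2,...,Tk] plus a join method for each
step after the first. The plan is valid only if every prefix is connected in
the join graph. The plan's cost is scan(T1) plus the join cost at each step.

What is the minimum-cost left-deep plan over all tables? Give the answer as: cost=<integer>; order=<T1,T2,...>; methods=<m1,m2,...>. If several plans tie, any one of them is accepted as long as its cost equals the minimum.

Selinger DP (subsets sized 1..n):
  {C}: scan cost=250, card=250
  {A}: scan cost=200, card=200
  {B}: scan cost=300, card=300
  {AC}: card=400; try (A,nl_idx)→2650, (A,hash)→3700, (C,merge)→4250, (A,merge)→4300, (C,hash)→4400, (C,nl)→50200 …(+1); best=2650 via (A,nl_idx)
  {AB}: card=300; try (A,nl_idx)→3000, (A,hash)→3800, (B,merge)→5000, (A,merge)→5100, (B,hash)→5800, (B,nl)→60200 …(+1); best=3000 via (A,nl_idx)
  {ABC}: card=600; try (C,hash)→7300, (C,merge)→8250, (B,hash)→8450, (B,merge)→9650, (C,nl)→78000, (B,nl)→122650; best=7300 via (C,hash)

cost=7300; order=B,A,C; methods=nl_idx,hash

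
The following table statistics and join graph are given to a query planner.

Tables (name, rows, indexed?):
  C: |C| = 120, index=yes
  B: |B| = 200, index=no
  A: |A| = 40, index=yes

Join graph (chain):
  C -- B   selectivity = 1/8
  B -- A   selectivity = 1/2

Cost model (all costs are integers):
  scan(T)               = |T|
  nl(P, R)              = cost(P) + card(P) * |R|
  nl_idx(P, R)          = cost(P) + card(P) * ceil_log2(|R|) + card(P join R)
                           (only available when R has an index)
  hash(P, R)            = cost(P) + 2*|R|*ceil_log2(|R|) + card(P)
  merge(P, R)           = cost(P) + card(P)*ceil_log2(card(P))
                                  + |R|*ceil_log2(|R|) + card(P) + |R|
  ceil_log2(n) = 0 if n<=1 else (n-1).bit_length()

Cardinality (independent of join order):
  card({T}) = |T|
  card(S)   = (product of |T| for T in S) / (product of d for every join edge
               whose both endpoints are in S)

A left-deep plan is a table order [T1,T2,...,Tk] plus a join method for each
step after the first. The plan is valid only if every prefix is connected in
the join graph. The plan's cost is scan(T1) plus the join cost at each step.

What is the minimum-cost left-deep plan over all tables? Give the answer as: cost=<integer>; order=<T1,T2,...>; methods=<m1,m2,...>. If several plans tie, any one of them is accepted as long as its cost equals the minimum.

cost=5560; order=B,C,A; methods=hash,hash

Selinger DP (subsets sized 1..n):
  {C}: scan cost=120, card=120
  {B}: scan cost=200, card=200
  {A}: scan cost=40, card=40
  {BC}: card=3000; try (C,hash)→2080, (B,merge)→2880, (C,merge)→2960, (B,hash)→3440, (C,nl_idx)→4600, (B,nl)→24120 …(+1); best=2080 via (C,hash)
  {AB}: card=4000; try (A,hash)→880, (B,merge)→2120, (A,merge)→2280, (B,hash)→3280, (A,nl_idx)→5400, (B,nl)→8040 …(+1); best=880 via (A,hash)
  {ABC}: card=60000; try (A,hash)→5560, (C,hash)→6560, (A,merge)→41360, (C,merge)→53840, (A,nl_idx)→80080, (C,nl_idx)→88880 …(+2); best=5560 via (A,hash)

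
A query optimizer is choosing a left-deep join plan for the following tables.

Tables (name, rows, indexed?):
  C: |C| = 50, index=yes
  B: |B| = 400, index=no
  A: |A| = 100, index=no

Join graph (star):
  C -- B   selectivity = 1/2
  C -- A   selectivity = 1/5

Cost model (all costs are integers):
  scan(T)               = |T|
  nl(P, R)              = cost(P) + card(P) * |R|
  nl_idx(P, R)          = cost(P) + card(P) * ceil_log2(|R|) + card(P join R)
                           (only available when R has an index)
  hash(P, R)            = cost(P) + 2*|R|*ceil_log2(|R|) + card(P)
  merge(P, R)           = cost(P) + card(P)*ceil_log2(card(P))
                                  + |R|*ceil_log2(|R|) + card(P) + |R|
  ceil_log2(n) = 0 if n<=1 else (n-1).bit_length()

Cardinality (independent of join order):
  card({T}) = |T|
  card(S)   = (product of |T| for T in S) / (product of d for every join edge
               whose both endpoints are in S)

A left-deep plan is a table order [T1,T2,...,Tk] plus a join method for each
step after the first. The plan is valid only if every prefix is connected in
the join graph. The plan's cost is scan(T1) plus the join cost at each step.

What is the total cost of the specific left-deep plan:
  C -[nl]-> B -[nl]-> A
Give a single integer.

1020050

step 1: scan C: cost=50, card=50
step 2: join B via nl
    card(P join B) = 50*400/(2) = 10000
    cost = 50 + 50*400 = 20050
step 3: join A via nl
    card(P join A) = 10000*100/(5) = 200000
    cost = 20050 + 10000*100 = 1020050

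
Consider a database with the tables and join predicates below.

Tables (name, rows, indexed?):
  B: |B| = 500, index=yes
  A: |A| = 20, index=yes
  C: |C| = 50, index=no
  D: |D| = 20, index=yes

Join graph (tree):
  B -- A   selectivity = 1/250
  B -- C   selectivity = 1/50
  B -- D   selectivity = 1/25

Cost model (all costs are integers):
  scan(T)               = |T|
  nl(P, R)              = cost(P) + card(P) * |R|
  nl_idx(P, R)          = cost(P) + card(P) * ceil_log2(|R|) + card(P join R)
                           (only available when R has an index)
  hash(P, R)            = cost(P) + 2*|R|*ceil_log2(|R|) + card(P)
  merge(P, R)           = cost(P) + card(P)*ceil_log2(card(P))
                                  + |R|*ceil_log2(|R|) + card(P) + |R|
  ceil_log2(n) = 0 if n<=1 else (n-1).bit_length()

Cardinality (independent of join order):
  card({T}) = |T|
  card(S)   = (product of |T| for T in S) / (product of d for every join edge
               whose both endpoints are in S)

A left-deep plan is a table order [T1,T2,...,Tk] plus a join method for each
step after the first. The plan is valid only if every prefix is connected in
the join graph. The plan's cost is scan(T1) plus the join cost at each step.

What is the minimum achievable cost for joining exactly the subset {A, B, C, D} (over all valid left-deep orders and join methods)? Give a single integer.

1014

Selinger DP over subsets of {A,B,C,D}:
  {B}: scan cost=500, card=500
  {A}: scan cost=20, card=20
  {C}: scan cost=50, card=50
  {D}: scan cost=20, card=20
  {AB}: card=40; try (B,nl_idx)→240, (A,hash)→1200, (A,nl_idx)→3040, (B,merge)→5140, (A,merge)→5620, (B,hash)→9040 …(+2); best=240 via (B,nl_idx)
  {BC}: card=500; try (B,nl_idx)→1000, (C,hash)→1600, (B,merge)→5400, (C,merge)→5850, (B,hash)→9100, (B,nl)→25050 …(+1); best=1000 via (B,nl_idx)
  {BD}: card=400; try (B,nl_idx)→600, (D,hash)→1200, (D,nl_idx)→3400, (B,merge)→5140, (D,merge)→5620, (B,hash)→9040 …(+2); best=600 via (B,nl_idx)
  {ABC}: card=40; try (C,merge)→870, (C,hash)→880, (A,hash)→1700, (C,nl)→2240, (A,nl_idx)→3540, (A,merge)→6120 …(+1); best=870 via (C,merge)
  {ABD}: card=32; try (D,nl_idx)→472, (D,hash)→480, (D,merge)→640, (D,nl)→1040, (A,hash)→1200, (A,nl_idx)→2632 …(+2); best=472 via (D,nl_idx)
  {BCD}: card=400; try (C,hash)→1600, (D,hash)→1700, (D,nl_idx)→3900, (C,merge)→4950, (D,merge)→6120, (D,nl)→11000 …(+1); best=1600 via (C,hash)
  {ABCD}: card=32; try (C,merge)→1014, (D,nl_idx)→1102, (C,hash)→1104, (D,hash)→1110, (D,merge)→1270, (D,nl)→1670 …(+5); best=1014 via (C,merge)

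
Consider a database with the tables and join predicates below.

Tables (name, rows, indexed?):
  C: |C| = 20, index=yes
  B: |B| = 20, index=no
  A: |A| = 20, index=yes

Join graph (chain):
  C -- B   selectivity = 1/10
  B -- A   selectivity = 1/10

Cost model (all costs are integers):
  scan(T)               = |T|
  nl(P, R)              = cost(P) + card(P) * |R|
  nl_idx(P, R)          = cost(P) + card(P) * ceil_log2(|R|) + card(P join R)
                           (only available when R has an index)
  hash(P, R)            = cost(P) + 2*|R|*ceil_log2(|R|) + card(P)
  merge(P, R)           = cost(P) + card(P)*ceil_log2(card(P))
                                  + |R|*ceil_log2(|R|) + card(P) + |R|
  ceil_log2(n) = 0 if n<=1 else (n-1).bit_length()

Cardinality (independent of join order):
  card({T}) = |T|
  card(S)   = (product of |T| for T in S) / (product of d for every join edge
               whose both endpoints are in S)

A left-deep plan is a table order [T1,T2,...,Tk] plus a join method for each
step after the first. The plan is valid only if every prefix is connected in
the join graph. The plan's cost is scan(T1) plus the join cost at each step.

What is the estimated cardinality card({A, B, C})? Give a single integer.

Tables in S: A(20), B(20), C(20)
Edges inside S: C-B(d=10), B-A(d=10)
numerator = 20 * 20 * 20 = 8000
denominator = 10 * 10 = 100
card(S) = 8000 / 100 = 80

80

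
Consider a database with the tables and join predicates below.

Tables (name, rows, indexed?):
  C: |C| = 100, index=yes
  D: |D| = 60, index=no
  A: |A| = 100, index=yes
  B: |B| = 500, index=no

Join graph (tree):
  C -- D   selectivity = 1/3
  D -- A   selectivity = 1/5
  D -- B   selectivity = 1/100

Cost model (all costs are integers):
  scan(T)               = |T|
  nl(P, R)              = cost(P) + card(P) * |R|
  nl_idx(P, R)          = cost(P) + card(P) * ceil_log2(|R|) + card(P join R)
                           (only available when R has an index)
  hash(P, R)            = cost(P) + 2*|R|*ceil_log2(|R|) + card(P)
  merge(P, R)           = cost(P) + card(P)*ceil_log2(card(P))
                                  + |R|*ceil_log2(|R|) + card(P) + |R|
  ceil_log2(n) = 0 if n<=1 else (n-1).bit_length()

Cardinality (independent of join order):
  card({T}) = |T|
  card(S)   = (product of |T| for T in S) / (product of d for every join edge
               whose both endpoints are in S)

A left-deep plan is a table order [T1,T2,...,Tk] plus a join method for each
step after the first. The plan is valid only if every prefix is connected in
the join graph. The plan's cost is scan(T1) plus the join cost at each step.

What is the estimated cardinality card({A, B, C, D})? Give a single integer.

200000

Tables in S: A(100), B(500), C(100), D(60)
Edges inside S: C-D(d=3), D-A(d=5), D-B(d=100)
numerator = 100 * 500 * 100 * 60 = 300000000
denominator = 3 * 5 * 100 = 1500
card(S) = 300000000 / 1500 = 200000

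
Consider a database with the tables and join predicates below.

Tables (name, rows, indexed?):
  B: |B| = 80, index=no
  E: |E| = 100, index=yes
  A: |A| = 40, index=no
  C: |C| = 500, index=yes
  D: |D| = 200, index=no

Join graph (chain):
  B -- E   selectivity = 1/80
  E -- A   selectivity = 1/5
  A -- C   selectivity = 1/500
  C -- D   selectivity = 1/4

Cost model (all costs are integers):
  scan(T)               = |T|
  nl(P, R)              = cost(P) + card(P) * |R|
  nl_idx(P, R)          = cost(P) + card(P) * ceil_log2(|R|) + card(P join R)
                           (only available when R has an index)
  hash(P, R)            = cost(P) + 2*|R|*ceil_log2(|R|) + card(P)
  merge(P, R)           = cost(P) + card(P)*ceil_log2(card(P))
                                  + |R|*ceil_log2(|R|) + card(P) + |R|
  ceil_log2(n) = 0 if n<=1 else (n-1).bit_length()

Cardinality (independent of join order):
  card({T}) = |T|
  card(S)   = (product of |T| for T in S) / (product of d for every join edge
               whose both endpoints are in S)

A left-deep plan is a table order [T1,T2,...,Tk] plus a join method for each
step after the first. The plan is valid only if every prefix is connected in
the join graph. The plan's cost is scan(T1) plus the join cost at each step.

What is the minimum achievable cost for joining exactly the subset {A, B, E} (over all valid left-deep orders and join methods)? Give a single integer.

Selinger DP over subsets of {A,B,E}:
  {B}: scan cost=80, card=80
  {E}: scan cost=100, card=100
  {A}: scan cost=40, card=40
  {BE}: card=100; try (E,nl_idx)→740, (B,hash)→1320, (E,merge)→1520, (B,merge)→1540, (E,hash)→1560, (E,nl)→8080 …(+1); best=740 via (E,nl_idx)
  {AE}: card=800; try (A,hash)→680, (E,merge)→1120, (E,nl_idx)→1120, (A,merge)→1180, (E,hash)→1480, (E,nl)→4040 …(+1); best=680 via (A,hash)
  {ABE}: card=800; try (A,hash)→1320, (A,merge)→1820, (B,hash)→2600, (A,nl)→4740, (B,merge)→10120, (B,nl)→64680; best=1320 via (A,hash)

1320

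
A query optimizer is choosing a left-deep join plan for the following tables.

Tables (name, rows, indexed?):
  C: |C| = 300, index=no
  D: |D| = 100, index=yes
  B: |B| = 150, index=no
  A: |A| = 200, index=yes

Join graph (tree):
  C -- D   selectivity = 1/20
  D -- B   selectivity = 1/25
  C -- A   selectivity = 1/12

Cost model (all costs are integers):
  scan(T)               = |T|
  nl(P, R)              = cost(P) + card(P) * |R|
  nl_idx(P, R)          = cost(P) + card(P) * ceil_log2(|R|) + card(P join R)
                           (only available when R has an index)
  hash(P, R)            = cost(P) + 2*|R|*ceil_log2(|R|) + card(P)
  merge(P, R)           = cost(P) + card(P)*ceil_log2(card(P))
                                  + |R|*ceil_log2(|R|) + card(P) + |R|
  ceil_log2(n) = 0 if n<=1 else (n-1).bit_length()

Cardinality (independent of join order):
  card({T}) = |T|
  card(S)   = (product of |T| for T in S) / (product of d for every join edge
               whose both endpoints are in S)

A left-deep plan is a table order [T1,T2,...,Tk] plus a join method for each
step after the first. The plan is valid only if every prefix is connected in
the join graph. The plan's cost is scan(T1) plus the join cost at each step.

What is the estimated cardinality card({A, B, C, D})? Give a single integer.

150000

Tables in S: A(200), B(150), C(300), D(100)
Edges inside S: C-D(d=20), D-B(d=25), C-A(d=12)
numerator = 200 * 150 * 300 * 100 = 900000000
denominator = 20 * 25 * 12 = 6000
card(S) = 900000000 / 6000 = 150000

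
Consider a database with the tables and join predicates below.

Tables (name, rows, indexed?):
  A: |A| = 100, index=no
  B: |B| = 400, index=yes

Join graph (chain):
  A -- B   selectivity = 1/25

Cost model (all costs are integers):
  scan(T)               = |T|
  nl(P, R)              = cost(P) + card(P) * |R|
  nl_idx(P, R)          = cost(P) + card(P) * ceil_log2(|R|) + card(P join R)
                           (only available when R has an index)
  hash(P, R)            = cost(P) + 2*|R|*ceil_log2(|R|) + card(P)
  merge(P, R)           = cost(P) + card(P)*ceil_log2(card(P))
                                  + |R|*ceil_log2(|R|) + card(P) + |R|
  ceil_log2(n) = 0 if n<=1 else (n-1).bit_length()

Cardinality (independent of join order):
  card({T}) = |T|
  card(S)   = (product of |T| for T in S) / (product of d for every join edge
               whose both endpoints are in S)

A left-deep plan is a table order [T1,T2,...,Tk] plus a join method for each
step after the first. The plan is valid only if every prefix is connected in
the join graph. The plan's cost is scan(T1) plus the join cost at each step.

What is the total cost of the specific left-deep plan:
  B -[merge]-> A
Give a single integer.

step 1: scan B: cost=400, card=400
step 2: join A via merge
    card(P join A) = 400*100/(25) = 1600
    cost = 400 + 400*9 + 100*7 + 400 + 100 = 5200

5200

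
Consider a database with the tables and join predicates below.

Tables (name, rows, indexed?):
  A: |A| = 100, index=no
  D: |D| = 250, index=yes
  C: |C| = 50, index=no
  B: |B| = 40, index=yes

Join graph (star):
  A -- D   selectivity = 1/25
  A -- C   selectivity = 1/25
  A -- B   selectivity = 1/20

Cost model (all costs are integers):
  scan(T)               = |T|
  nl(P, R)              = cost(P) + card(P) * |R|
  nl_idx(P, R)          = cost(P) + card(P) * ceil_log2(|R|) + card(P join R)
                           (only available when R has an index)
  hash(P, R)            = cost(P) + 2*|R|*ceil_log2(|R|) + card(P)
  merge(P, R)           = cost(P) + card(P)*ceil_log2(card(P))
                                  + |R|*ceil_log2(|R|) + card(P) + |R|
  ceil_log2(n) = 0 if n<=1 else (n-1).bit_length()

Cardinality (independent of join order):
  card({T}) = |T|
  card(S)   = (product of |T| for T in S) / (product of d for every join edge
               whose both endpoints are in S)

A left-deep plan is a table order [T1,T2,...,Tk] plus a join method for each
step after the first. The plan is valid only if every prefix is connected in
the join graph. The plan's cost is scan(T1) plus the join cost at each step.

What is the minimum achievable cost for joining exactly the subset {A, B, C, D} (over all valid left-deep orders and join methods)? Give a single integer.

Selinger DP over subsets of {A,B,C,D}:
  {A}: scan cost=100, card=100
  {D}: scan cost=250, card=250
  {C}: scan cost=50, card=50
  {B}: scan cost=40, card=40
  {AD}: card=1000; try (D,nl_idx)→1900, (A,hash)→1900, (D,merge)→3150, (A,merge)→3300, (D,hash)→4200, (D,nl)→25100 …(+1); best=1900 via (D,nl_idx)
  {AC}: card=200; try (C,hash)→800, (A,merge)→1200, (C,merge)→1250, (A,hash)→1500, (A,nl)→5050, (C,nl)→5100; best=800 via (C,hash)
  {AB}: card=200; try (B,hash)→680, (B,nl_idx)→900, (A,merge)→1120, (B,merge)→1180, (A,hash)→1480, (A,nl)→4040 …(+1); best=680 via (B,hash)
  {ACD}: card=2000; try (C,hash)→3500, (D,nl_idx)→4400, (D,merge)→4850, (D,hash)→5000, (C,merge)→13250, (D,nl)→50800 …(+1); best=3500 via (C,hash)
  {ABD}: card=2000; try (B,hash)→3380, (D,nl_idx)→4280, (D,merge)→4730, (D,hash)→4880, (B,nl_idx)→9900, (B,merge)→13180 …(+2); best=3380 via (B,hash)
  {ABC}: card=400; try (C,hash)→1480, (B,hash)→1480, (B,nl_idx)→2400, (C,merge)→2830, (B,merge)→2880, (B,nl)→8800 …(+1); best=1480 via (C,hash)
  {ABCD}: card=4000; try (D,hash)→5880, (C,hash)→5980, (B,hash)→5980, (D,merge)→7730, (D,nl_idx)→8680, (B,nl_idx)→19500 …(+5); best=5880 via (D,hash)

5880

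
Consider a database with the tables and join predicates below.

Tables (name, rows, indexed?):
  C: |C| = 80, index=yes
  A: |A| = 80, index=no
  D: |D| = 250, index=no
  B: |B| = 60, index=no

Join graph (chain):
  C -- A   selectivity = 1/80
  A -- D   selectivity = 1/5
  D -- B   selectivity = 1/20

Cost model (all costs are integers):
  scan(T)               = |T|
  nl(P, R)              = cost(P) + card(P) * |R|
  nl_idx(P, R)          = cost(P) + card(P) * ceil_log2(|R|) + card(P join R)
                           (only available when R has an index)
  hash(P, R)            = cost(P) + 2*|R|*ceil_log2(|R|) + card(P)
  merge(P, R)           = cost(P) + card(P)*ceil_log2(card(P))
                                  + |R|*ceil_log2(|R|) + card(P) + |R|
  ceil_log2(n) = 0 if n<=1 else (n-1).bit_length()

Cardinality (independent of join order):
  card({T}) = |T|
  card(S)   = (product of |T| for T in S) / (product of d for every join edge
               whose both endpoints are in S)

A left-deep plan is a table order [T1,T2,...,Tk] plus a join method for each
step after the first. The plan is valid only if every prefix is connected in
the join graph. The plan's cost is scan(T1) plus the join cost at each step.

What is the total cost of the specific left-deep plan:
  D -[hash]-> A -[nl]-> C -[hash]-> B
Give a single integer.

326340

step 1: scan D: cost=250, card=250
step 2: join A via hash
    card(P join A) = 250*80/(5) = 4000
    cost = 250 + 2*80*7 + 250 = 1620
step 3: join C via nl
    card(P join C) = 4000*80/(80) = 4000
    cost = 1620 + 4000*80 = 321620
step 4: join B via hash
    card(P join B) = 4000*60/(20) = 12000
    cost = 321620 + 2*60*6 + 4000 = 326340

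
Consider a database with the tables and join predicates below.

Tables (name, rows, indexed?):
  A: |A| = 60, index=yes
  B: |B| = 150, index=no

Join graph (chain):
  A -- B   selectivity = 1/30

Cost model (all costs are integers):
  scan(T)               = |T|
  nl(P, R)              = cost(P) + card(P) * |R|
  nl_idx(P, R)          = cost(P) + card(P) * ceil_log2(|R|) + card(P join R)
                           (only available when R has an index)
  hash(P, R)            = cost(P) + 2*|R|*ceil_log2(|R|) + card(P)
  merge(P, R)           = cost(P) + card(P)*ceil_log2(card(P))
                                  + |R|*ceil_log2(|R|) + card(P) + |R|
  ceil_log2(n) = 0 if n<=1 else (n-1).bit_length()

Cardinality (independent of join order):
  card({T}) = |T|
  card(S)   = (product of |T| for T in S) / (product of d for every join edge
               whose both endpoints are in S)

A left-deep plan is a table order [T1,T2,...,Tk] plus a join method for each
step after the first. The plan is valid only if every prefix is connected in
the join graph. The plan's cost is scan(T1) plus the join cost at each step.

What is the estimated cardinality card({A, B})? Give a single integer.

300

Tables in S: A(60), B(150)
Edges inside S: A-B(d=30)
numerator = 60 * 150 = 9000
denominator = 30 = 30
card(S) = 9000 / 30 = 300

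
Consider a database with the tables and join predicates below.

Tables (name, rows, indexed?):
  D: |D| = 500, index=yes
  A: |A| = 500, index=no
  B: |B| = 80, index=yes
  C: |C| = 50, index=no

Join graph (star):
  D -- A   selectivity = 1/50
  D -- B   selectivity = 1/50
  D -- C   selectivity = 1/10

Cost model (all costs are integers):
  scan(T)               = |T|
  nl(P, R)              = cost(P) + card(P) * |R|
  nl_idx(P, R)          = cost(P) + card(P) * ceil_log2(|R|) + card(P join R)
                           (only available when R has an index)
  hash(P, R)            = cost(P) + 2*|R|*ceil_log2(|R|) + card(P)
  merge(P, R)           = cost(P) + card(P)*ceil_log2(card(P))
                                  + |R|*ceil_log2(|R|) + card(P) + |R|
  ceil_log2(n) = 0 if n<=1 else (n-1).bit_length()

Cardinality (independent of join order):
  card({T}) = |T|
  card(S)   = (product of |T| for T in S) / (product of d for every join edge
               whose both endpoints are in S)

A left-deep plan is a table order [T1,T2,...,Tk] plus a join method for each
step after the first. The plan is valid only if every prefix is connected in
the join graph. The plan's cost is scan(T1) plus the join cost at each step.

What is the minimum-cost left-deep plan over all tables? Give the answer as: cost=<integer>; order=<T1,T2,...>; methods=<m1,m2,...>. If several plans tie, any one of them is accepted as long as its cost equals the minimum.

Selinger DP (subsets sized 1..n):
  {D}: scan cost=500, card=500
  {A}: scan cost=500, card=500
  {B}: scan cost=80, card=80
  {C}: scan cost=50, card=50
  {AD}: card=5000; try (D,hash)→10000, (D,nl_idx)→10000, (A,hash)→10000, (D,merge)→10500, (A,merge)→10500, (D,nl)→250500 …(+1); best=10000 via (D,hash)
  {BD}: card=800; try (D,nl_idx)→1600, (B,hash)→2120, (B,nl_idx)→4800, (D,merge)→5720, (B,merge)→6140, (D,hash)→9160 …(+2); best=1600 via (D,nl_idx)
  {CD}: card=2500; try (C,hash)→1600, (D,nl_idx)→3000, (D,merge)→5400, (C,merge)→5850, (D,hash)→9100, (D,nl)→25050 …(+1); best=1600 via (C,hash)
  {ABD}: card=8000; try (A,hash)→11400, (A,merge)→15400, (B,hash)→16120, (B,nl_idx)→53000, (B,merge)→80640, (A,nl)→401600 …(+1); best=11400 via (A,hash)
  {ACD}: card=25000; try (A,hash)→13100, (C,hash)→15600, (A,merge)→39100, (C,merge)→80350, (C,nl)→260000, (A,nl)→1251600; best=13100 via (A,hash)
  {BCD}: card=4000; try (C,hash)→3000, (B,hash)→5220, (C,merge)→10750, (B,nl_idx)→23100, (B,merge)→34740, (C,nl)→41600 …(+1); best=3000 via (C,hash)
  {ABCD}: card=40000; try (A,hash)→16000, (C,hash)→20000, (B,hash)→39220, (A,merge)→60000, (C,merge)→123750, (B,nl_idx)→228100 …(+4); best=16000 via (A,hash)

cost=16000; order=B,D,C,A; methods=nl_idx,hash,hash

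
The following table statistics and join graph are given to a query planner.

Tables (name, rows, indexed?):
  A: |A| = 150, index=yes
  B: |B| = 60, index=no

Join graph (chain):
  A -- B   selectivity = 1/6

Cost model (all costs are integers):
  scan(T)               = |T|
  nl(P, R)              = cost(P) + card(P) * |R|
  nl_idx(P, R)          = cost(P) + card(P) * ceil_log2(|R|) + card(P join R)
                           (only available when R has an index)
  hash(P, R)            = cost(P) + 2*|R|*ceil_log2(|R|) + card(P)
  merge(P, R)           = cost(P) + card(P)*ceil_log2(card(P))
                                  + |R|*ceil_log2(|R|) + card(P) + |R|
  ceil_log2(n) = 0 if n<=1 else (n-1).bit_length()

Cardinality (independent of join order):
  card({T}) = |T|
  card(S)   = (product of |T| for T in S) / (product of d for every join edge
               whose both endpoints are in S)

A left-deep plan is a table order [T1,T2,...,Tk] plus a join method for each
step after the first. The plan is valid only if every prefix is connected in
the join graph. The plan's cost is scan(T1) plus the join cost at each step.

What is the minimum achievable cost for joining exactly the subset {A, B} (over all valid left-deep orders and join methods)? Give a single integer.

1020

Selinger DP over subsets of {A,B}:
  {A}: scan cost=150, card=150
  {B}: scan cost=60, card=60
  {AB}: card=1500; try (B,hash)→1020, (A,merge)→1830, (B,merge)→1920, (A,nl_idx)→2040, (A,hash)→2520, (A,nl)→9060 …(+1); best=1020 via (B,hash)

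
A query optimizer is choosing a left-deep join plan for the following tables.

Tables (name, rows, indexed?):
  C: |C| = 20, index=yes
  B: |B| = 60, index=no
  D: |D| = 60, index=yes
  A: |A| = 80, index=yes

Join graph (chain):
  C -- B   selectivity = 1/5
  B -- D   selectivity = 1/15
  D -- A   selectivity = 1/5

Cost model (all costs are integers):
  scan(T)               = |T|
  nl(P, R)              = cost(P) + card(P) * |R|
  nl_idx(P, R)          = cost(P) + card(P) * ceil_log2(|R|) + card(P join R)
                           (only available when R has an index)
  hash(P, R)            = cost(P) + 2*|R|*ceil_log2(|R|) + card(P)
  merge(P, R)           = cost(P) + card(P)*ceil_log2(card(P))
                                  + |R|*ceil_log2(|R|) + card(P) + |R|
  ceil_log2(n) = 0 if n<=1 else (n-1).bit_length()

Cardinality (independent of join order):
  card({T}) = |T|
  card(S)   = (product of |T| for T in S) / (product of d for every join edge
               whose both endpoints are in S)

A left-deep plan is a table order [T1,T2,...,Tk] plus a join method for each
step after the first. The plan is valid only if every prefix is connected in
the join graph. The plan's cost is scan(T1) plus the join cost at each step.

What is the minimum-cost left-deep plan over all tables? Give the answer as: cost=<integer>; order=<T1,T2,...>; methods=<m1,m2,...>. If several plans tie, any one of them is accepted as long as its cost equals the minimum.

Selinger DP (subsets sized 1..n):
  {C}: scan cost=20, card=20
  {B}: scan cost=60, card=60
  {D}: scan cost=60, card=60
  {A}: scan cost=80, card=80
  {BC}: card=240; try (C,hash)→320, (B,merge)→560, (C,merge)→600, (C,nl_idx)→600, (B,hash)→760, (B,nl)→1220 …(+1); best=320 via (C,hash)
  {BD}: card=240; try (D,nl_idx)→660, (D,hash)→840, (B,hash)→840, (D,merge)→900, (B,merge)→900, (D,nl)→3660 …(+1); best=660 via (D,nl_idx)
  {AD}: card=960; try (D,hash)→880, (A,merge)→1120, (D,merge)→1140, (A,hash)→1240, (A,nl_idx)→1440, (D,nl_idx)→1520 …(+2); best=880 via (D,hash)
  {BCD}: card=960; try (C,hash)→1100, (D,hash)→1280, (D,nl_idx)→2720, (C,nl_idx)→2820, (D,merge)→2900, (C,merge)→2940 …(+2); best=1100 via (C,hash)
  {ABD}: card=3840; try (A,hash)→2020, (B,hash)→2560, (A,merge)→3460, (A,nl_idx)→6180, (B,merge)→11860, (A,nl)→19860 …(+1); best=2020 via (A,hash)
  {ABCD}: card=15360; try (A,hash)→3180, (C,hash)→6060, (A,merge)→12300, (A,nl_idx)→23180, (C,nl_idx)→36580, (C,merge)→52060 …(+2); best=3180 via (A,hash)

cost=3180; order=B,D,C,A; methods=nl_idx,hash,hash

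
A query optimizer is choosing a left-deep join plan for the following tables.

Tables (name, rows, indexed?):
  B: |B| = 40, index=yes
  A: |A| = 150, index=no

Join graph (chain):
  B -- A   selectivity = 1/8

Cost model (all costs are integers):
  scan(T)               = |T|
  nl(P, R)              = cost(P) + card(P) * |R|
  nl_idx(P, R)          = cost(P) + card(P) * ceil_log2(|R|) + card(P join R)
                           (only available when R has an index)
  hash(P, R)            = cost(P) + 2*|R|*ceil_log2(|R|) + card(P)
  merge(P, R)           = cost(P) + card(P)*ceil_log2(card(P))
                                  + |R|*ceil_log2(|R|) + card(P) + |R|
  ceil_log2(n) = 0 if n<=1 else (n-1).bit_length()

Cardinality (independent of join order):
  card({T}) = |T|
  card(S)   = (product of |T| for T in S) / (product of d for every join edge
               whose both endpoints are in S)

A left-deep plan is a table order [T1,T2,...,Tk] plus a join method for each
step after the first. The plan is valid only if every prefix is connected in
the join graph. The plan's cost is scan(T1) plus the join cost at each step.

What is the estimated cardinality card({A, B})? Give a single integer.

Tables in S: A(150), B(40)
Edges inside S: B-A(d=8)
numerator = 150 * 40 = 6000
denominator = 8 = 8
card(S) = 6000 / 8 = 750

750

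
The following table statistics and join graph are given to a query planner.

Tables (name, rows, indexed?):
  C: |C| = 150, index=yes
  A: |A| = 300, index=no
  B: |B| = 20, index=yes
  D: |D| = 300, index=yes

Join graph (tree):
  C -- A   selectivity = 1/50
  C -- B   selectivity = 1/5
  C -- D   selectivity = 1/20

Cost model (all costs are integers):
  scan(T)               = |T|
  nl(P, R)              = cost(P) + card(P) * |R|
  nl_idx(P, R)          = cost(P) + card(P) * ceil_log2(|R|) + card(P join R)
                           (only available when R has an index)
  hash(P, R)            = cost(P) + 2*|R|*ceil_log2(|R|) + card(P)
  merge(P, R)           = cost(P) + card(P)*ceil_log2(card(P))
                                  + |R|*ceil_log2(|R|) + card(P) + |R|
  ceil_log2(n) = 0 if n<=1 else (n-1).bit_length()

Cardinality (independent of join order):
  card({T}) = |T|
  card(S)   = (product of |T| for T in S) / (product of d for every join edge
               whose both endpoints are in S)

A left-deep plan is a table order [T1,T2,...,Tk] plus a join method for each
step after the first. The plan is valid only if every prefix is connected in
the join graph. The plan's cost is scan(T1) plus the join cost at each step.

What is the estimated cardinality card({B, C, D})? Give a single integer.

Tables in S: B(20), C(150), D(300)
Edges inside S: C-B(d=5), C-D(d=20)
numerator = 20 * 150 * 300 = 900000
denominator = 5 * 20 = 100
card(S) = 900000 / 100 = 9000

9000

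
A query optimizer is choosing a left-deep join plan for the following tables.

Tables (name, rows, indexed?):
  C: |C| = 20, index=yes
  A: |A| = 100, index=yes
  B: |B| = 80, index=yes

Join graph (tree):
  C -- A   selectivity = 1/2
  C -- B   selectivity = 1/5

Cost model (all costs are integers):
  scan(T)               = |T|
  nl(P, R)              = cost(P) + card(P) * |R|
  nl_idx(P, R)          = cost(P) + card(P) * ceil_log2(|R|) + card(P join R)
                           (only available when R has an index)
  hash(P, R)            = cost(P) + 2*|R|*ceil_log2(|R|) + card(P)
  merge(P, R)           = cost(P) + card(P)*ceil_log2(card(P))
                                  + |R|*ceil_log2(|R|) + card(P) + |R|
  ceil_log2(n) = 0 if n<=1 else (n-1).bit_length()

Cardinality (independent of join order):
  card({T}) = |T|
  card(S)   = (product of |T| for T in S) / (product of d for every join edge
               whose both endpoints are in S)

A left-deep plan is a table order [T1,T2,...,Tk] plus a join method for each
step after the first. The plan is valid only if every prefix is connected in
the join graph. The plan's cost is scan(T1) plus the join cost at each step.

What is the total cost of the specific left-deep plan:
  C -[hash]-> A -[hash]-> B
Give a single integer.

3560

step 1: scan C: cost=20, card=20
step 2: join A via hash
    card(P join A) = 20*100/(2) = 1000
    cost = 20 + 2*100*7 + 20 = 1440
step 3: join B via hash
    card(P join B) = 1000*80/(5) = 16000
    cost = 1440 + 2*80*7 + 1000 = 3560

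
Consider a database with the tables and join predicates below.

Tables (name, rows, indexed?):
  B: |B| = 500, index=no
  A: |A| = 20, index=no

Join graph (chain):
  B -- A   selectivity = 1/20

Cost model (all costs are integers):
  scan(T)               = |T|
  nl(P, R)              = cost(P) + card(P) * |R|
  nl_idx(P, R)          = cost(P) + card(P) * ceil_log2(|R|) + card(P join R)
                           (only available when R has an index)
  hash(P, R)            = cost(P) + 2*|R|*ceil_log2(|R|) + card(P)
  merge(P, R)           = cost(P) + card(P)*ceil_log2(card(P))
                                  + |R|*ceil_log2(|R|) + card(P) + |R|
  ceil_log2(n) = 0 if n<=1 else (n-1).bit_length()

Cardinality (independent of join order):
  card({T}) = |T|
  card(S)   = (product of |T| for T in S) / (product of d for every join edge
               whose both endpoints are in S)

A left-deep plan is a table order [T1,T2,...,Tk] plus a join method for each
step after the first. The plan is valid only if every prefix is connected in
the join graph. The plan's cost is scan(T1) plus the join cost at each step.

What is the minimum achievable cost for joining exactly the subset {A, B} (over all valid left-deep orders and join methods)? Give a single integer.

1200

Selinger DP over subsets of {A,B}:
  {B}: scan cost=500, card=500
  {A}: scan cost=20, card=20
  {AB}: card=500; try (A,hash)→1200, (B,merge)→5140, (A,merge)→5620, (B,hash)→9040, (B,nl)→10020, (A,nl)→10500; best=1200 via (A,hash)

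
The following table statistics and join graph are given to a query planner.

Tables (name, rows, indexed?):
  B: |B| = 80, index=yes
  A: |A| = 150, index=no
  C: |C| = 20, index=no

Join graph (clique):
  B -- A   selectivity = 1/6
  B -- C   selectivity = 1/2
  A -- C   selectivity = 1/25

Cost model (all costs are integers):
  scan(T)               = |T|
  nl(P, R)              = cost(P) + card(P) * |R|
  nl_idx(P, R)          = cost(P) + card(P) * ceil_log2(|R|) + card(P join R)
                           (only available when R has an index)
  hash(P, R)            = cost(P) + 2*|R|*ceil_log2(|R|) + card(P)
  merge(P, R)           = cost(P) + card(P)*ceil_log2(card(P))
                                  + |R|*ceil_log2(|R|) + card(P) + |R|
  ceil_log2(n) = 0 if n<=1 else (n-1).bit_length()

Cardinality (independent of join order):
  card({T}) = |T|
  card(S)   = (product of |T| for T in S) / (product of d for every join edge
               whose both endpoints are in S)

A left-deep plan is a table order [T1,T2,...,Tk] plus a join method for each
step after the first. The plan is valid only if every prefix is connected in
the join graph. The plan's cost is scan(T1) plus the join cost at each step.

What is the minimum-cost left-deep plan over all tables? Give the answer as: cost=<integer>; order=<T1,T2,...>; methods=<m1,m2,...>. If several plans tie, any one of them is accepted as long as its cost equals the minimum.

cost=1740; order=A,C,B; methods=hash,hash

Selinger DP (subsets sized 1..n):
  {B}: scan cost=80, card=80
  {A}: scan cost=150, card=150
  {C}: scan cost=20, card=20
  {AB}: card=2000; try (B,hash)→1420, (A,merge)→2070, (B,merge)→2140, (A,hash)→2560, (B,nl_idx)→3200, (A,nl)→12080 …(+1); best=1420 via (B,hash)
  {BC}: card=800; try (C,hash)→360, (B,merge)→780, (C,merge)→840, (B,nl_idx)→960, (B,hash)→1160, (B,nl)→1620 …(+1); best=360 via (C,hash)
  {AC}: card=120; try (C,hash)→500, (A,merge)→1490, (C,merge)→1620, (A,hash)→2440, (A,nl)→3020, (C,nl)→3150; best=500 via (C,hash)
  {ABC}: card=800; try (B,hash)→1740, (B,merge)→2100, (B,nl_idx)→2140, (A,hash)→3560, (C,hash)→3620, (B,nl)→10100 …(+4); best=1740 via (B,hash)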